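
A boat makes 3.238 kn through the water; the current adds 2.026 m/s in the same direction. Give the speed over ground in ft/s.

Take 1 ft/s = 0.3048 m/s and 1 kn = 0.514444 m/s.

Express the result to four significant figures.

12.11 ft/s

3.238 kn × 0.514444 = 1.66577 m/s
2.026 m/s (already m/s)
Sum: 1.66577 + 2.026 = 3.69177 m/s
In ft/s: 3.69177 / 0.3048 = 12.1121 ft/s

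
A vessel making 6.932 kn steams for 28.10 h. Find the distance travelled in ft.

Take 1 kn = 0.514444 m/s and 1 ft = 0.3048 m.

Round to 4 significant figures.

1.184×10⁶ ft

6.932 kn × 0.514444 → 3.56613 m/s
28.10 h × 3600 → 101160 s
d = v × t = 3.56613 m/s × 101160 s = 360750 m
360750 m ÷ (0.3048 m/ft) = 1.18356×10⁶ ft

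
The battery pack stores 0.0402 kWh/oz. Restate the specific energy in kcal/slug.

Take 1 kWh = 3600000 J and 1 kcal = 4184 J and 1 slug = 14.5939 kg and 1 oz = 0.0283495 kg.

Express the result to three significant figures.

1.78×10⁴ kcal/slug

0.0402 kWh/oz × 3600000 J/kWh ÷ 0.0283495 kg/oz = 5.10485×10⁶ J/kg
5.10485×10⁶ J/kg ÷ 4184 J/kcal × 14.5939 kg/slug = 17805.8 kcal/slug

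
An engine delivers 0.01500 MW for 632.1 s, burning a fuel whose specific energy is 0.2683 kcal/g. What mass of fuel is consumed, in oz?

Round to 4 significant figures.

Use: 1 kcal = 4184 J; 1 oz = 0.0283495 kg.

297.9 oz

0.01500 MW → 15000 W
E = P × t = 15000 × 632.1 = 9.4815×10⁶ J
0.2683 kcal/g → 1.12257×10⁶ J/kg
m = E / e_s = 9.4815×10⁶ / 1.12257×10⁶ = 8.44624 kg
In oz: 8.44624 / 0.0283495 = 297.933 oz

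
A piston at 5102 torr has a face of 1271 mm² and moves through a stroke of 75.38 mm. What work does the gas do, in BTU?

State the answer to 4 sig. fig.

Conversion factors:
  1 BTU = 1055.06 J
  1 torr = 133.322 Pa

5102 torr → 680209 Pa
1271 mm² → 0.001271 m²
F = P × A = 680209 × 0.001271 = 864.546 N
75.38 mm → 0.07538 m
W = F × d = 864.546 × 0.07538 = 65.1695 J
In BTU: 65.1695 / 1055.06 = 0.0617685 BTU

0.06177 BTU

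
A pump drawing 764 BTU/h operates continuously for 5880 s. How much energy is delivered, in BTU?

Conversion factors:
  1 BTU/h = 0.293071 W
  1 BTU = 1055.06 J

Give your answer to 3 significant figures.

1250 BTU

764 BTU/h × 0.293071 → 223.906 W
E = P × t = 223.906 W × 5880 s = 1.31657×10⁶ J
1.31657×10⁶ J ÷ (1055.06 J/BTU) = 1247.86 BTU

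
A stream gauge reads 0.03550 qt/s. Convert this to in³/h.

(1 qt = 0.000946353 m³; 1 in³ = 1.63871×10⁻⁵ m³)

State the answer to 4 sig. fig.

0.03550 qt/s × 0.000946353 m³/qt = 3.35955×10⁻⁵ m³/s
3.35955×10⁻⁵ m³/s ÷ 1.63871×10⁻⁵ m³/in³ × 3600 s/h = 7380.43 in³/h

7380 in³/h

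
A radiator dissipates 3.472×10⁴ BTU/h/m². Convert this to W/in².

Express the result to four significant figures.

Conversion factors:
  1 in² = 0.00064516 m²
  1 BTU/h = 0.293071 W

6.565 W/in²

3.472×10⁴ BTU/h/m² × 0.293071 W/BTU/h = 10175.4 W/m²
10175.4 W/m² × 0.00064516 m²/in² = 6.56476 W/in²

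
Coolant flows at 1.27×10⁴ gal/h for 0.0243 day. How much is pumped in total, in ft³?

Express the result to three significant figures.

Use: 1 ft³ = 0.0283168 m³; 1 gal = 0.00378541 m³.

990 ft³

1.27×10⁴ gal/h → 0.0133541 m³/s
0.0243 day → 2099.52 s
V = Q × t = 0.0133541 × 2099.52 = 28.0372 m³
In ft³: 28.0372 / 0.0283168 = 990.126 ft³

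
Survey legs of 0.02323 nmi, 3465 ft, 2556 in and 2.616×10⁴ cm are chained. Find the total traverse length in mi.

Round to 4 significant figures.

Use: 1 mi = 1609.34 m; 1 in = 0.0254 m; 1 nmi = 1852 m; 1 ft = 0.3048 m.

0.02323 nmi × 1852 = 43.022 m
3465 ft × 0.3048 = 1056.13 m
2556 in × 0.0254 = 64.9224 m
2.616×10⁴ cm × 0.01 = 261.6 m
Total: 43.022 + 1056.13 + 64.9224 + 261.6 = 1425.67 m
In mi: 1425.67 / 1609.34 = 0.885872 mi

0.8859 mi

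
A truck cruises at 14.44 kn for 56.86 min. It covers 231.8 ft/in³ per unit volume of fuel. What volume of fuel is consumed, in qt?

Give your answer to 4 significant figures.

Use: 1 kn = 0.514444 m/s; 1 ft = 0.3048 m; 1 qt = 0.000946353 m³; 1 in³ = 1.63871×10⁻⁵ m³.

14.44 kn → 7.42857 m/s
56.86 min → 3411.6 s
d = v × t = 7.42857 × 3411.6 = 25343.3 m
231.8 ft/in³ → 4.31148×10⁶ m/m³
V = d / (distance per unit fuel) = 25343.3 / 4.31148×10⁶ = 0.0058781 m³
In qt: 0.0058781 / 0.000946353 = 6.21132 qt

6.211 qt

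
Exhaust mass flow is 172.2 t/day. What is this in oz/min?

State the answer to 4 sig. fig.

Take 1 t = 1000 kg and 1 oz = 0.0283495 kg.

4218 oz/min

172.2 t/day × 1000 kg/t ÷ 86400 s/day = 1.99306 kg/s
1.99306 kg/s ÷ 0.0283495 kg/oz × 60 s/min = 4218.19 oz/min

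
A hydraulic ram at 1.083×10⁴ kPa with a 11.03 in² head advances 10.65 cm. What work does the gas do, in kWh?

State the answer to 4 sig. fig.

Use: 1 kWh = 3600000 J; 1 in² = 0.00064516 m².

1.083×10⁴ kPa → 1.083×10⁷ Pa
11.03 in² → 0.00711611 m²
F = P × A = 1.083×10⁷ × 0.00711611 = 77067.5 N
10.65 cm → 0.1065 m
W = F × d = 77067.5 × 0.1065 = 8207.69 J
In kWh: 8207.69 / 3600000 = 0.00227991 kWh

0.002280 kWh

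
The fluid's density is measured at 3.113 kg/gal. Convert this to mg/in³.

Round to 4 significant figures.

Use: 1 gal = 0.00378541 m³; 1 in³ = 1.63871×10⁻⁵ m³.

3.113 kg/gal ÷ 0.00378541 m³/gal = 822.368 kg/m³
822.368 kg/m³ ÷ 10⁻⁶ kg/mg × 1.63871×10⁻⁵ m³/in³ = 13476.2 mg/in³

1.348×10⁴ mg/in³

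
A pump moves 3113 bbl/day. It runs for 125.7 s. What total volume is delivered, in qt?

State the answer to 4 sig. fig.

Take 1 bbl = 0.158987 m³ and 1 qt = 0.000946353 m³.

760.9 qt

3113 bbl/day → 0.00572832 m³/s
V = Q × t = 0.00572832 × 125.7 = 0.72005 m³
In qt: 0.72005 / 0.000946353 = 760.868 qt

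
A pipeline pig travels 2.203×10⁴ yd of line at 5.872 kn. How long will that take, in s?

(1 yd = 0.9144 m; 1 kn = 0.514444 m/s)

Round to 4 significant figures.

6668 s

2.203×10⁴ yd × 0.9144 = 20144.2 m
5.872 kn × 0.514444 = 3.02082 m/s
t = d / v = 20144.2 m / 3.02082 m/s = 6668.45 s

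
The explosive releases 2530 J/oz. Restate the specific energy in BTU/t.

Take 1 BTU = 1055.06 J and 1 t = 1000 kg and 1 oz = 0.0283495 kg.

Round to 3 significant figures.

2530 J/oz ÷ 0.0283495 kg/oz = 89243.2 J/kg
89243.2 J/kg ÷ 1055.06 J/BTU × 1000 kg/t = 84585.9 BTU/t

8.46×10⁴ BTU/t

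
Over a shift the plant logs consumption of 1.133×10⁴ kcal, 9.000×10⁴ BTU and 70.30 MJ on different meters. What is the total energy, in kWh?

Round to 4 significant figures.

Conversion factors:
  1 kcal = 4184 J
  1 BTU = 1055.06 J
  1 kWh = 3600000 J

1.133×10⁴ kcal × 4184 = 4.74047×10⁷ J
9.000×10⁴ BTU × 1055.06 = 9.49554×10⁷ J
70.30 MJ × 1000000 = 7.03×10⁷ J
Total: 4.74047×10⁷ + 9.49554×10⁷ + 7.03×10⁷ = 2.1266×10⁸ J
In kWh: 2.1266×10⁸ / 3600000 = 59.0722 kWh

59.07 kWh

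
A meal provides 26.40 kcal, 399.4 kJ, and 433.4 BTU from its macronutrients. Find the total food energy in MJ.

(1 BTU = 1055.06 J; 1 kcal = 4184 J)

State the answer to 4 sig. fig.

0.9671 MJ

26.40 kcal × 4184 = 110458 J
399.4 kJ × 1000 = 399400 J
433.4 BTU × 1055.06 = 457263 J
Total: 110458 + 399400 + 457263 = 967121 J
In MJ: 967121 / 1000000 = 0.967121 MJ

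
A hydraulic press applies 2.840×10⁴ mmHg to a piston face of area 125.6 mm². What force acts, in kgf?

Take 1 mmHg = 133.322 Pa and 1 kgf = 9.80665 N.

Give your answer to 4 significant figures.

48.49 kgf

2.840×10⁴ mmHg × 133.322 = 3.78634×10⁶ Pa
125.6 mm² × 10⁻⁶ = 1.256×10⁻⁴ m²
F = P × A = 3.78634×10⁶ Pa × 1.256×10⁻⁴ m² = 475.564 N
475.564 N ÷ (9.80665 N/kgf) = 48.494 kgf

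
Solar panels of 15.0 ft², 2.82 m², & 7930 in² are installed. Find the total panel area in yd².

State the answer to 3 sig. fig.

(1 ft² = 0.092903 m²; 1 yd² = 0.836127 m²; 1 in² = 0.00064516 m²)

15.0 ft² × 0.092903 = 1.39354 m²
2.82 m² (already m²)
7930 in² × 0.00064516 = 5.11612 m²
Total: 1.39354 + 2.82 + 5.11612 = 9.32966 m²
In yd²: 9.32966 / 0.836127 = 11.1582 yd²

11.2 yd²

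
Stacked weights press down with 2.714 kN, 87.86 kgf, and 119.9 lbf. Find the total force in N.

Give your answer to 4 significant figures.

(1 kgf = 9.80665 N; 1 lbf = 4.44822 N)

2.714 kN × 1000 = 2714 N
87.86 kgf × 9.80665 = 861.612 N
119.9 lbf × 4.44822 = 533.342 N
Total: 2714 + 861.612 + 533.342 = 4108.95 N

4109 N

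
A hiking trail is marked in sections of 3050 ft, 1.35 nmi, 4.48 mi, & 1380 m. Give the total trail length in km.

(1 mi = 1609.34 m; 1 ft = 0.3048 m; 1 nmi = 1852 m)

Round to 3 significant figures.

12.0 km

3050 ft × 0.3048 → 929.64 m
1.35 nmi × 1852 → 2500.2 m
4.48 mi × 1609.34 → 7209.84 m
1380 m (already m)
Combined: 929.64 + 2500.2 + 7209.84 + 1380 = 12019.7 m
In km: 12019.7 / 1000 = 12.0197 km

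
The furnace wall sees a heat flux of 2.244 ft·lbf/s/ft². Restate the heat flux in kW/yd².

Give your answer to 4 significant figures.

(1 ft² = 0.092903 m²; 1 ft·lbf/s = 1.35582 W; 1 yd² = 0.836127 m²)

2.244 ft·lbf/s/ft² × 1.35582 W/ft·lbf/s ÷ 0.092903 m²/ft² = 32.7488 W/m²
32.7488 W/m² ÷ 1000 W/kW × 0.836127 m²/yd² = 0.0273822 kW/yd²

0.02738 kW/yd²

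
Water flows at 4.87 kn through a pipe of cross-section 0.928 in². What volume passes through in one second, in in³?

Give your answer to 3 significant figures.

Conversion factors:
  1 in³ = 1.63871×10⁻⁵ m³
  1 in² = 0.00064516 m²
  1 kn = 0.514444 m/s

91.5 in³

4.87 kn × 0.514444 → 2.50534 m/s
0.928 in² × 0.00064516 → 5.98708×10⁻⁴ m²
V = v × A × t = 2.50534 m/s × 5.98708×10⁻⁴ m² × 1 s = 0.00149997 m³
0.00149997 m³ ÷ (1.63871×10⁻⁵ m³/in³) = 91.5336 in³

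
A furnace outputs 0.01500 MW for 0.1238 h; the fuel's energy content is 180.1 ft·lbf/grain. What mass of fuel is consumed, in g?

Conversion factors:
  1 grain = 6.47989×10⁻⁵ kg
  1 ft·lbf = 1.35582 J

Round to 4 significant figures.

0.01500 MW → 15000 W
0.1238 h → 445.68 s
E = P × t = 15000 × 445.68 = 6.6852×10⁶ J
180.1 ft·lbf/grain → 3.76832×10⁶ J/kg
m = E / e_s = 6.6852×10⁶ / 3.76832×10⁶ = 1.77405 kg
In g: 1.77405 / 0.001 = 1774.05 g

1774 g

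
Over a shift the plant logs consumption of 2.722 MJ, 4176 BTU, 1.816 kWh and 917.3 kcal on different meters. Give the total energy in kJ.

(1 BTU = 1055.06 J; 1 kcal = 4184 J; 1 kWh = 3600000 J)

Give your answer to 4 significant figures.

1.750×10⁴ kJ

2.722 MJ × 1000000 = 2.722×10⁶ J
4176 BTU × 1055.06 = 4.40593×10⁶ J
1.816 kWh × 3600000 = 6.5376×10⁶ J
917.3 kcal × 4184 = 3.83798×10⁶ J
Combined: 2.722×10⁶ + 4.40593×10⁶ + 6.5376×10⁶ + 3.83798×10⁶ = 1.75035×10⁷ J
In kJ: 1.75035×10⁷ / 1000 = 17503.5 kJ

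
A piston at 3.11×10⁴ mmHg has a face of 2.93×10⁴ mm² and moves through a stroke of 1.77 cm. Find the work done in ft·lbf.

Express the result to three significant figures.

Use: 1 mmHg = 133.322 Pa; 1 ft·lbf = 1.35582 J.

3.11×10⁴ mmHg → 4.14631×10⁶ Pa
2.93×10⁴ mm² → 0.0293 m²
F = P × A = 4.14631×10⁶ × 0.0293 = 121487 N
1.77 cm → 0.0177 m
W = F × d = 121487 × 0.0177 = 2150.32 J
In ft·lbf: 2150.32 / 1.35582 = 1585.99 ft·lbf

1590 ft·lbf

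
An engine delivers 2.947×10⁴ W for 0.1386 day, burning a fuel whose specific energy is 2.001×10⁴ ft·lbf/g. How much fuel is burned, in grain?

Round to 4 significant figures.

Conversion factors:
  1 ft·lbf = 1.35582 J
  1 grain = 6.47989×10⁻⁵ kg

2.007×10⁵ grain

0.1386 day → 11975 s
E = P × t = 29470 × 11975 = 3.52903×10⁸ J
2.001×10⁴ ft·lbf/g → 2.713×10⁷ J/kg
m = E / e_s = 3.52903×10⁸ / 2.713×10⁷ = 13.0079 kg
In grain: 13.0079 / 6.47989×10⁻⁵ = 200743 grain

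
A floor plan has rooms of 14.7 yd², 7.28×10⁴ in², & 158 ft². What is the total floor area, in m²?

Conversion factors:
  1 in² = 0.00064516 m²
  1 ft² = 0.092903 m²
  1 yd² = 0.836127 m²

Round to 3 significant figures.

14.7 yd² × 0.836127 = 12.2911 m²
7.28×10⁴ in² × 0.00064516 = 46.9676 m²
158 ft² × 0.092903 = 14.6787 m²
Total: 12.2911 + 46.9676 + 14.6787 = 73.9374 m²

73.9 m²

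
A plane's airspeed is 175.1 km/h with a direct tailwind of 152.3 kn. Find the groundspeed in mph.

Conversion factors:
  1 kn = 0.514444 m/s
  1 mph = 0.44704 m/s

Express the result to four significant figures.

175.1 km/h × (1/3.6) = 48.6389 m/s
152.3 kn × 0.514444 = 78.3498 m/s
Combined: 48.6389 + 78.3498 = 126.989 m/s
In mph: 126.989 / 0.44704 = 284.066 mph

284.1 mph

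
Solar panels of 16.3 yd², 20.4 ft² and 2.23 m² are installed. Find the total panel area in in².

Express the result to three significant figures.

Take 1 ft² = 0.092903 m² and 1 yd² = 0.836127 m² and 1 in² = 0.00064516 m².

2.75×10⁴ in²

16.3 yd² × 0.836127 → 13.6289 m²
20.4 ft² × 0.092903 → 1.89522 m²
2.23 m² (already m²)
Total: 13.6289 + 1.89522 + 2.23 = 17.7541 m²
In in²: 17.7541 / 0.00064516 = 27518.9 in²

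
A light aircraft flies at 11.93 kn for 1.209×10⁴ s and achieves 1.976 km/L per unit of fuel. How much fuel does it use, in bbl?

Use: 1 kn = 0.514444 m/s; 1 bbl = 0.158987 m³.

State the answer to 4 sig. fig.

0.2362 bbl

11.93 kn → 6.13732 m/s
d = v × t = 6.13732 × 12090 = 74200.2 m
1.976 km/L → 1.976×10⁶ m/m³
V = d / (distance per unit fuel) = 74200.2 / 1.976×10⁶ = 0.0375507 m³
In bbl: 0.0375507 / 0.158987 = 0.236187 bbl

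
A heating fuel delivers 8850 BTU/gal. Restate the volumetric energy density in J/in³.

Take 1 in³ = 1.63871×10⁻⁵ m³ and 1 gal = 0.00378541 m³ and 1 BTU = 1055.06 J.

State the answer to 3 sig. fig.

8850 BTU/gal × 1055.06 J/BTU ÷ 0.00378541 m³/gal = 2.46665×10⁹ J/m³
2.46665×10⁹ J/m³ × 1.63871×10⁻⁵ m³/in³ = 40421.2 J/in³

4.04×10⁴ J/in³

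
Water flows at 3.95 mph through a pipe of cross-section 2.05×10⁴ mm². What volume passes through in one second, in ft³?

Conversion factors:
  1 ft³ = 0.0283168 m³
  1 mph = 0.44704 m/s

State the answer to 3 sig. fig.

3.95 mph × 0.44704 → 1.76581 m/s
2.05×10⁴ mm² × 10⁻⁶ → 0.0205 m²
V = v × A × t = 1.76581 m/s × 0.0205 m² × 1 s = 0.0361991 m³
0.0361991 m³ ÷ (0.0283168 m³/ft³) = 1.27836 ft³

1.28 ft³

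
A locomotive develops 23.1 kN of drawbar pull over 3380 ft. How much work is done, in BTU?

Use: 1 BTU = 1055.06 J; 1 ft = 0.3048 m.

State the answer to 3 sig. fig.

23.1 kN × 1000 = 23100 N
3380 ft × 0.3048 = 1030.22 m
W = F × d = 23100 N × 1030.22 m = 2.37981×10⁷ J
2.37981×10⁷ J ÷ (1055.06 J/BTU) = 22556.2 BTU

2.26×10⁴ BTU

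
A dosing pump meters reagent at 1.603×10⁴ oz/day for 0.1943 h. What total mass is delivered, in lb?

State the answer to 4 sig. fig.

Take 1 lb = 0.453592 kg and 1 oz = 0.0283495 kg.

1.603×10⁴ oz/day → 0.00525975 kg/s
0.1943 h → 699.48 s
m = ṁ × t = 0.00525975 × 699.48 = 3.67909 kg
In lb: 3.67909 / 0.453592 = 8.11101 lb

8.111 lb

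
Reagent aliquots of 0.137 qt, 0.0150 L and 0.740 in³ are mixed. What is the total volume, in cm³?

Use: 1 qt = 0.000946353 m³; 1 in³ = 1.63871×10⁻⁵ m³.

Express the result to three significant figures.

0.137 qt × 0.000946353 → 1.2965×10⁻⁴ m³
0.0150 L × 0.001 → 1.5×10⁻⁵ m³
0.740 in³ × 1.63871×10⁻⁵ → 1.21265×10⁻⁵ m³
Sum: 1.2965×10⁻⁴ + 1.5×10⁻⁵ + 1.21265×10⁻⁵ = 1.56776×10⁻⁴ m³
In cm³: 1.56776×10⁻⁴ / 10⁻⁶ = 156.776 cm³

157 cm³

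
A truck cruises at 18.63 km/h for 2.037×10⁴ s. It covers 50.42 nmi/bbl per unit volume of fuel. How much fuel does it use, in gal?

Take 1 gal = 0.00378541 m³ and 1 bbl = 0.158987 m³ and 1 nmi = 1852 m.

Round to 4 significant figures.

47.41 gal

18.63 km/h → 5.175 m/s
d = v × t = 5.175 × 20370 = 105415 m
50.42 nmi/bbl → 587330 m/m³
V = d / (distance per unit fuel) = 105415 / 587330 = 0.179482 m³
In gal: 0.179482 / 0.00378541 = 47.4142 gal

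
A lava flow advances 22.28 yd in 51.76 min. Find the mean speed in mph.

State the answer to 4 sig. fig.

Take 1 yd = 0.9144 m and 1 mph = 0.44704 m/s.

22.28 yd × 0.9144 = 20.3728 m
51.76 min × 60 = 3105.6 s
v = d / t = 20.3728 m / 3105.6 s = 0.00656002 m/s
0.00656002 m/s ÷ (0.44704 m/s/mph) = 0.0146743 mph

0.01467 mph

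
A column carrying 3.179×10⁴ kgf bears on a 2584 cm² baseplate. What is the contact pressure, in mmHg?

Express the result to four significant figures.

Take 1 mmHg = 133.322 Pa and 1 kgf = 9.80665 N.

9049 mmHg

3.179×10⁴ kgf × 9.80665 = 311753 N
2584 cm² × 0.0001 = 0.2584 m²
P = F / A = 311753 N / 0.2584 m² = 1.20647×10⁶ Pa
1.20647×10⁶ Pa ÷ (133.322 Pa/mmHg) = 9049.29 mmHg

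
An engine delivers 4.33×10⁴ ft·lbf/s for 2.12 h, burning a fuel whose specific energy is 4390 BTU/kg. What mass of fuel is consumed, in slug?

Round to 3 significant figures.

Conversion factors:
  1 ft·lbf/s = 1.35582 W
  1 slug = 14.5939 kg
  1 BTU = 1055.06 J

4.33×10⁴ ft·lbf/s → 58707 W
2.12 h → 7632 s
E = P × t = 58707 × 7632 = 4.48052×10⁸ J
4390 BTU/kg → 4.63171×10⁶ J/kg
m = E / e_s = 4.48052×10⁸ / 4.63171×10⁶ = 96.7358 kg
In slug: 96.7358 / 14.5939 = 6.62851 slug

6.63 slug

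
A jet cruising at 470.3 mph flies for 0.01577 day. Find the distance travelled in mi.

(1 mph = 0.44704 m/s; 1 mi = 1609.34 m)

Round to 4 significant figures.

178.0 mi

470.3 mph × 0.44704 = 210.243 m/s
0.01577 day × 86400 = 1362.53 s
d = v × t = 210.243 m/s × 1362.53 s = 286462 m
286462 m ÷ (1609.34 m/mi) = 178 mi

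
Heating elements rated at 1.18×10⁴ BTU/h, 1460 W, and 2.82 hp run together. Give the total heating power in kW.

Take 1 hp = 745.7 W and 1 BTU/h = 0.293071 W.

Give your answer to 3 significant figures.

7.02 kW

1.18×10⁴ BTU/h × 0.293071 = 3458.24 W
1460 W (already W)
2.82 hp × 745.7 = 2102.87 W
Combined: 3458.24 + 1460 + 2102.87 = 7021.11 W
In kW: 7021.11 / 1000 = 7.02111 kW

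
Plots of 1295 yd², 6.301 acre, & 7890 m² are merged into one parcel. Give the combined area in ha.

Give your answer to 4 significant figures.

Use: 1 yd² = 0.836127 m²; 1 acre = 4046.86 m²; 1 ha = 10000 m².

3.447 ha

1295 yd² × 0.836127 = 1082.78 m²
6.301 acre × 4046.86 = 25499.3 m²
7890 m² (already m²)
Total: 1082.78 + 25499.3 + 7890 = 34472.1 m²
In ha: 34472.1 / 10000 = 3.44721 ha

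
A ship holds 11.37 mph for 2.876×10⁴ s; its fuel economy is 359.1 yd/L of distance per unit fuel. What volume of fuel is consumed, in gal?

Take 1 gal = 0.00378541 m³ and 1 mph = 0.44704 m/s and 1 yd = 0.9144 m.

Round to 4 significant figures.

11.37 mph → 5.08284 m/s
d = v × t = 5.08284 × 28760 = 146182 m
359.1 yd/L → 328361 m/m³
V = d / (distance per unit fuel) = 146182 / 328361 = 0.445187 m³
In gal: 0.445187 / 0.00378541 = 117.606 gal

117.6 gal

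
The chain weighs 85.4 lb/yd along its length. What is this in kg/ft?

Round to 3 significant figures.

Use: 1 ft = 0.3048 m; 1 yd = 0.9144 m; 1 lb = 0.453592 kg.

12.9 kg/ft

85.4 lb/yd × 0.453592 kg/lb ÷ 0.9144 m/yd = 42.363 kg/m
42.363 kg/m × 0.3048 m/ft = 12.9122 kg/ft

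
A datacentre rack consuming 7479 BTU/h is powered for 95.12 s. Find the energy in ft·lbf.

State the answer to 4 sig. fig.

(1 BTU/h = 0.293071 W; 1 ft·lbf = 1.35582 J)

1.538×10⁵ ft·lbf

7479 BTU/h × 0.293071 = 2191.88 W
E = P × t = 2191.88 W × 95.12 s = 208492 J
208492 J ÷ (1.35582 J/ft·lbf) = 153776 ft·lbf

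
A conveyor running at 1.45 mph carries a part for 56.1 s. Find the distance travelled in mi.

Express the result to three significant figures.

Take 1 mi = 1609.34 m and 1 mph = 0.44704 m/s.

0.0226 mi

1.45 mph × 0.44704 → 0.648208 m/s
d = v × t = 0.648208 m/s × 56.1 s = 36.3645 m
36.3645 m ÷ (1609.34 m/mi) = 0.0225959 mi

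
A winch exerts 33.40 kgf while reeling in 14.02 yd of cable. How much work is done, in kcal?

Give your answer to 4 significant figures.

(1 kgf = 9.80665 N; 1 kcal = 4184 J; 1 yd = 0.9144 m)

1.004 kcal

33.40 kgf × 9.80665 = 327.542 N
14.02 yd × 0.9144 = 12.8199 m
W = F × d = 327.542 N × 12.8199 m = 4199.06 J
4199.06 J ÷ (4184 J/kcal) = 1.0036 kcal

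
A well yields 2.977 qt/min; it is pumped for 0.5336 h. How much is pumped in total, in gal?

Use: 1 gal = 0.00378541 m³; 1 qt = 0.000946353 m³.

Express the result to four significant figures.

23.83 gal

2.977 qt/min → 4.69549×10⁻⁵ m³/s
0.5336 h → 1920.96 s
V = Q × t = 4.69549×10⁻⁵ × 1920.96 = 0.0901985 m³
In gal: 0.0901985 / 0.00378541 = 23.8279 gal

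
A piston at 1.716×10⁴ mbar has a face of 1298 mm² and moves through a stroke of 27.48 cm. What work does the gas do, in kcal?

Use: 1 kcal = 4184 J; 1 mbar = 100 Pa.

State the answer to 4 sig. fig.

0.1463 kcal

1.716×10⁴ mbar → 1.716×10⁶ Pa
1298 mm² → 0.001298 m²
F = P × A = 1.716×10⁶ × 0.001298 = 2227.37 N
27.48 cm → 0.2748 m
W = F × d = 2227.37 × 0.2748 = 612.081 J
In kcal: 612.081 / 4184 = 0.146291 kcal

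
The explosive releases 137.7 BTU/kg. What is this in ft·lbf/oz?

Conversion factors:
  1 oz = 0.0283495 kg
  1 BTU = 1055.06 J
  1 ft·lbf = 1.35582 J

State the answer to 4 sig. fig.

3038 ft·lbf/oz

137.7 BTU/kg × 1055.06 J/BTU = 145282 J/kg
145282 J/kg ÷ 1.35582 J/ft·lbf × 0.0283495 kg/oz = 3037.77 ft·lbf/oz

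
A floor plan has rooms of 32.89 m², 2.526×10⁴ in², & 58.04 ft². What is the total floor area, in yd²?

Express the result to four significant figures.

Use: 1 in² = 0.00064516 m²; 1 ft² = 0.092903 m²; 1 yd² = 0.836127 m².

32.89 m² (already m²)
2.526×10⁴ in² × 0.00064516 → 16.2967 m²
58.04 ft² × 0.092903 → 5.39209 m²
Sum: 32.89 + 16.2967 + 5.39209 = 54.5788 m²
In yd²: 54.5788 / 0.836127 = 65.2757 yd²

65.28 yd²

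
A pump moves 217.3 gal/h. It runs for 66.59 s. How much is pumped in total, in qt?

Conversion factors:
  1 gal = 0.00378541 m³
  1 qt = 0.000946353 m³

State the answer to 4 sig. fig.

217.3 gal/h → 2.28492×10⁻⁴ m³/s
V = Q × t = 2.28492×10⁻⁴ × 66.59 = 0.0152153 m³
In qt: 0.0152153 / 0.000946353 = 16.0778 qt

16.08 qt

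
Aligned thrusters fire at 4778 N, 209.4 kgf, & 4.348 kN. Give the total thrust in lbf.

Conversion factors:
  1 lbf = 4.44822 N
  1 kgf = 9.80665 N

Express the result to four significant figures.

2513 lbf

4778 N (already N)
209.4 kgf × 9.80665 → 2053.51 N
4.348 kN × 1000 → 4348 N
Total: 4778 + 2053.51 + 4348 = 11179.5 N
In lbf: 11179.5 / 4.44822 = 2513.25 lbf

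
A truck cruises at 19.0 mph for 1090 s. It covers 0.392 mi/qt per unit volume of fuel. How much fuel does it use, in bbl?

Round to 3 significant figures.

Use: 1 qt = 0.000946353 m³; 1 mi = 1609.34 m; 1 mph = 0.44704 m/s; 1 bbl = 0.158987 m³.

0.0874 bbl

19.0 mph → 8.49376 m/s
d = v × t = 8.49376 × 1090 = 9258.2 m
0.392 mi/qt → 666624 m/m³
V = d / (distance per unit fuel) = 9258.2 / 666624 = 0.0138882 m³
In bbl: 0.0138882 / 0.158987 = 0.0873543 bbl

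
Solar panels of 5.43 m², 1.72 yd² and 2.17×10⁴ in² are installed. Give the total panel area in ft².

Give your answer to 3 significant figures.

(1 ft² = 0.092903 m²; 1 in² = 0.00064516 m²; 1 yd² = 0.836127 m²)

225 ft²

5.43 m² (already m²)
1.72 yd² × 0.836127 = 1.43814 m²
2.17×10⁴ in² × 0.00064516 = 14 m²
Combined: 5.43 + 1.43814 + 14 = 20.8681 m²
In ft²: 20.8681 / 0.092903 = 224.622 ft²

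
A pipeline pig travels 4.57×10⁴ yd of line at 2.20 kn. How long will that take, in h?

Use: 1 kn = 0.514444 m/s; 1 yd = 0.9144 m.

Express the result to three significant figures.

4.57×10⁴ yd × 0.9144 = 41788.1 m
2.20 kn × 0.514444 = 1.13178 m/s
t = d / v = 41788.1 m / 1.13178 m/s = 36922.5 s
36922.5 s ÷ (3600 s/h) = 10.2562 h

10.3 h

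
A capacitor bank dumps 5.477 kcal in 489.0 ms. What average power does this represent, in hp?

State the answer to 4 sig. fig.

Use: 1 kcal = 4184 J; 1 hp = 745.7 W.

5.477 kcal × 4184 → 22915.8 J
489.0 ms × 0.001 → 0.489 s
P = E / t = 22915.8 J / 0.489 s = 46862.6 W
46862.6 W ÷ (745.7 W/hp) = 62.8438 hp

62.84 hp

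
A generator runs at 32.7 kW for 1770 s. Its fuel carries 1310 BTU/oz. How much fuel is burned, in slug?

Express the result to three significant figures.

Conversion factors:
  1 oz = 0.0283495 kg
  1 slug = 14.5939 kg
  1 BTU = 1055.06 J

0.0813 slug

32.7 kW → 32700 W
E = P × t = 32700 × 1770 = 5.7879×10⁷ J
1310 BTU/oz → 4.87532×10⁷ J/kg
m = E / e_s = 5.7879×10⁷ / 4.87532×10⁷ = 1.18718 kg
In slug: 1.18718 / 14.5939 = 0.0813477 slug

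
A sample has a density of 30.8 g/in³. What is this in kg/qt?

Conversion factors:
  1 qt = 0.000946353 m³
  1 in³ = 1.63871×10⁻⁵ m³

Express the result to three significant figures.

30.8 g/in³ × 0.001 kg/g ÷ 1.63871×10⁻⁵ m³/in³ = 1879.53 kg/m³
1879.53 kg/m³ × 0.000946353 m³/qt = 1.7787 kg/qt

1.78 kg/qt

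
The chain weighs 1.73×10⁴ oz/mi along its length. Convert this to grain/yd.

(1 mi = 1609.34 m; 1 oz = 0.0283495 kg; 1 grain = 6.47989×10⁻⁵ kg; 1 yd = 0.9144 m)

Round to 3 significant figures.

1.73×10⁴ oz/mi × 0.0283495 kg/oz ÷ 1609.34 m/mi = 0.30475 kg/m
0.30475 kg/m ÷ 6.47989×10⁻⁵ kg/grain × 0.9144 m/yd = 4300.43 grain/yd

4300 grain/yd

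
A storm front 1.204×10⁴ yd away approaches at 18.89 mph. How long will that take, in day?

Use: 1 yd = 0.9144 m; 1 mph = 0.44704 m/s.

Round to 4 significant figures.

0.01509 day

1.204×10⁴ yd × 0.9144 → 11009.4 m
18.89 mph × 0.44704 → 8.44459 m/s
t = d / v = 11009.4 m / 8.44459 m/s = 1303.72 s
1303.72 s ÷ (86400 s/day) = 0.0150894 day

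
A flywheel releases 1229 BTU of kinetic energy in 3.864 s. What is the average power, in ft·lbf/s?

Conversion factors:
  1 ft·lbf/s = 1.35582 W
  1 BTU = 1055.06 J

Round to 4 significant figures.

2.475×10⁵ ft·lbf/s

1229 BTU × 1055.06 = 1.29667×10⁶ J
P = E / t = 1.29667×10⁶ J / 3.864 s = 335577 W
335577 W ÷ (1.35582 W/ft·lbf/s) = 247509 ft·lbf/s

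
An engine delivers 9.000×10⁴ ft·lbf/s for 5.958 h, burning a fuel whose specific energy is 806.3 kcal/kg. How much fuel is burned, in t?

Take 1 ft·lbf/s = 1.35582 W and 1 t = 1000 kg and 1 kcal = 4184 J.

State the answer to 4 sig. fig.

9.000×10⁴ ft·lbf/s → 122024 W
5.958 h → 21448.8 s
E = P × t = 122024 × 21448.8 = 2.61727×10⁹ J
806.3 kcal/kg → 3.37356×10⁶ J/kg
m = E / e_s = 2.61727×10⁹ / 3.37356×10⁶ = 775.818 kg
In t: 775.818 / 1000 = 0.775818 t

0.7758 t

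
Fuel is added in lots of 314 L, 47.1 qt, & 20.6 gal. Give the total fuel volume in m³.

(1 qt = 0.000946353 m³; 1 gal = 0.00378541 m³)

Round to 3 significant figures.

0.437 m³

314 L × 0.001 = 0.314 m³
47.1 qt × 0.000946353 = 0.0445732 m³
20.6 gal × 0.00378541 = 0.0779794 m³
Total: 0.314 + 0.0445732 + 0.0779794 = 0.436553 m³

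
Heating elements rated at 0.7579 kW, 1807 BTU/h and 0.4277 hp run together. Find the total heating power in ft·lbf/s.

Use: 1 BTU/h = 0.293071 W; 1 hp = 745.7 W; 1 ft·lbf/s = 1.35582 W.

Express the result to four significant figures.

1185 ft·lbf/s

0.7579 kW × 1000 = 757.9 W
1807 BTU/h × 0.293071 = 529.579 W
0.4277 hp × 745.7 = 318.936 W
Combined: 757.9 + 529.579 + 318.936 = 1606.42 W
In ft·lbf/s: 1606.42 / 1.35582 = 1184.83 ft·lbf/s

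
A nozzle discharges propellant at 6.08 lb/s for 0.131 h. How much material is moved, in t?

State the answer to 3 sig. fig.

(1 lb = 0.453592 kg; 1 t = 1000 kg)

1.30 t

6.08 lb/s → 2.75784 kg/s
0.131 h → 471.6 s
m = ṁ × t = 2.75784 × 471.6 = 1300.6 kg
In t: 1300.6 / 1000 = 1.3006 t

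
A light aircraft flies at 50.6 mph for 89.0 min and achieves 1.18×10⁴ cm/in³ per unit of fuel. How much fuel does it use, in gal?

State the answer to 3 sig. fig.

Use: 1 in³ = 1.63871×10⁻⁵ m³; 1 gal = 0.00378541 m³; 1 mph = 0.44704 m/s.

4.43 gal

50.6 mph → 22.6202 m/s
89.0 min → 5340 s
d = v × t = 22.6202 × 5340 = 120792 m
1.18×10⁴ cm/in³ → 7.20079×10⁶ m/m³
V = d / (distance per unit fuel) = 120792 / 7.20079×10⁶ = 0.0167748 m³
In gal: 0.0167748 / 0.00378541 = 4.43144 gal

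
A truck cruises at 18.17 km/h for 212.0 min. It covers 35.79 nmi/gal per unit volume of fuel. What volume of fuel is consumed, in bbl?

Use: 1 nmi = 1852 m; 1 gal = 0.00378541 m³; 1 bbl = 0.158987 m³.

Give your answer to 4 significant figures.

18.17 km/h → 5.04722 m/s
212.0 min → 12720 s
d = v × t = 5.04722 × 12720 = 64200.6 m
35.79 nmi/gal → 1.75101×10⁷ m/m³
V = d / (distance per unit fuel) = 64200.6 / 1.75101×10⁷ = 0.00366649 m³
In bbl: 0.00366649 / 0.158987 = 0.0230616 bbl

0.02306 bbl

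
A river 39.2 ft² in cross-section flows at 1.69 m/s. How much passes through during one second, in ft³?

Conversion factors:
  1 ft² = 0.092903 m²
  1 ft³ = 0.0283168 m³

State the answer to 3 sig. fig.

39.2 ft² × 0.092903 → 3.6418 m²
V = v × A × t = 1.69 m/s × 3.6418 m² × 1 s = 6.15464 m³
6.15464 m³ ÷ (0.0283168 m³/ft³) = 217.349 ft³

217 ft³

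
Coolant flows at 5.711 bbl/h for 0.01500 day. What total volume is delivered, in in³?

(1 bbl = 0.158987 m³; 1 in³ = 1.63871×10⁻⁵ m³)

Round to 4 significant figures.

1.995×10⁴ in³

5.711 bbl/h → 2.52215×10⁻⁴ m³/s
0.01500 day → 1296 s
V = Q × t = 2.52215×10⁻⁴ × 1296 = 0.326871 m³
In in³: 0.326871 / 1.63871×10⁻⁵ = 19946.8 in³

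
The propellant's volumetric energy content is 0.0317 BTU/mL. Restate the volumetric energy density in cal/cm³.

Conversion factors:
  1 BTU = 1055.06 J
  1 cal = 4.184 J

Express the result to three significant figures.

7.99 cal/cm³

0.0317 BTU/mL × 1055.06 J/BTU ÷ 10⁻⁶ m³/mL = 3.34454×10⁷ J/m³
3.34454×10⁷ J/m³ ÷ 4.184 J/cal × 10⁻⁶ m³/cm³ = 7.99364 cal/cm³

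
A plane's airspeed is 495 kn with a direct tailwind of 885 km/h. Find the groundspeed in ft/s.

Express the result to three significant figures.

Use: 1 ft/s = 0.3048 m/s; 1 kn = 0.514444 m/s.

495 kn × 0.514444 → 254.65 m/s
885 km/h × (1/3.6) → 245.833 m/s
Sum: 254.65 + 245.833 = 500.483 m/s
In ft/s: 500.483 / 0.3048 = 1642 ft/s

1640 ft/s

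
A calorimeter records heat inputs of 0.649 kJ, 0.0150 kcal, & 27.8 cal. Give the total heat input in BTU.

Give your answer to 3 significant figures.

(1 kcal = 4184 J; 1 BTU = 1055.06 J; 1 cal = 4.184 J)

0.785 BTU

0.649 kJ × 1000 = 649 J
0.0150 kcal × 4184 = 62.76 J
27.8 cal × 4.184 = 116.315 J
Sum: 649 + 62.76 + 116.315 = 828.075 J
In BTU: 828.075 / 1055.06 = 0.784861 BTU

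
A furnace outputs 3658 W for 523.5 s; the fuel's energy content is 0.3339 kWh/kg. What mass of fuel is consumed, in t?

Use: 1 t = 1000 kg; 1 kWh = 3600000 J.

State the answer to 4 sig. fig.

0.001593 t

E = P × t = 3658 × 523.5 = 1.91496×10⁶ J
0.3339 kWh/kg → 1.20204×10⁶ J/kg
m = E / e_s = 1.91496×10⁶ / 1.20204×10⁶ = 1.59309 kg
In t: 1.59309 / 1000 = 0.00159309 t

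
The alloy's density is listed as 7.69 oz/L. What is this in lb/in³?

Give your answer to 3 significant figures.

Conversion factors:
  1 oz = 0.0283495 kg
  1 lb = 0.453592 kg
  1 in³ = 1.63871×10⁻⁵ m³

0.00788 lb/in³

7.69 oz/L × 0.0283495 kg/oz ÷ 0.001 m³/L = 218.008 kg/m³
218.008 kg/m³ ÷ 0.453592 kg/lb × 1.63871×10⁻⁵ m³/in³ = 0.00787606 lb/in³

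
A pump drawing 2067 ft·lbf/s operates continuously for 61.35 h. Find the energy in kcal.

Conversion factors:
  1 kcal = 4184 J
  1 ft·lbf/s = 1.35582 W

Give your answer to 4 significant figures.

2067 ft·lbf/s × 1.35582 = 2802.48 W
61.35 h × 3600 = 220860 s
E = P × t = 2802.48 W × 220860 s = 6.18956×10⁸ J
6.18956×10⁸ J ÷ (4184 J/kcal) = 147934 kcal

1.479×10⁵ kcal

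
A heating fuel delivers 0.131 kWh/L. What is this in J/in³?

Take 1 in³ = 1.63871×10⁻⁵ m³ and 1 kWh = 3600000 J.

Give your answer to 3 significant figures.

0.131 kWh/L × 3600000 J/kWh ÷ 0.001 m³/L = 4.716×10⁸ J/m³
4.716×10⁸ J/m³ × 1.63871×10⁻⁵ m³/in³ = 7728.16 J/in³

7730 J/in³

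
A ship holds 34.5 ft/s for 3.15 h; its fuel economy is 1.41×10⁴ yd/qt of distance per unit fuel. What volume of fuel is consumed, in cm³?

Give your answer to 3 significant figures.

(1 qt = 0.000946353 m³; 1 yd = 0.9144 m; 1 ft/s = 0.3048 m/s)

34.5 ft/s → 10.5156 m/s
3.15 h → 11340 s
d = v × t = 10.5156 × 11340 = 119247 m
1.41×10⁴ yd/qt → 1.36239×10⁷ m/m³
V = d / (distance per unit fuel) = 119247 / 1.36239×10⁷ = 0.00875278 m³
In cm³: 0.00875278 / 10⁻⁶ = 8752.78 cm³

8750 cm³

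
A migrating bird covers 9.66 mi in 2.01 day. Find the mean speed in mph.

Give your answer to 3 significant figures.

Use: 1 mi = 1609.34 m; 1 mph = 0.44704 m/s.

9.66 mi × 1609.34 → 15546.2 m
2.01 day × 86400 → 173664 s
v = d / t = 15546.2 m / 173664 s = 0.0895188 m/s
0.0895188 m/s ÷ (0.44704 m/s/mph) = 0.200248 mph

0.200 mph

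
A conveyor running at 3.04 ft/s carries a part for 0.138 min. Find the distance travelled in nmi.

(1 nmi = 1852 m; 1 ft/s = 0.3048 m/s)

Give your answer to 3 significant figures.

0.00414 nmi

3.04 ft/s × 0.3048 → 0.926592 m/s
0.138 min × 60 → 8.28 s
d = v × t = 0.926592 m/s × 8.28 s = 7.67218 m
7.67218 m ÷ (1852 m/nmi) = 0.00414265 nmi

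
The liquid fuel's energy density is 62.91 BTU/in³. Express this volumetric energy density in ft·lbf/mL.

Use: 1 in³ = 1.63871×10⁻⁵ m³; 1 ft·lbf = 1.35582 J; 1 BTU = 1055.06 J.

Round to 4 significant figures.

2987 ft·lbf/mL

62.91 BTU/in³ × 1055.06 J/BTU ÷ 1.63871×10⁻⁵ m³/in³ = 4.05037×10⁹ J/m³
4.05037×10⁹ J/m³ ÷ 1.35582 J/ft·lbf × 10⁻⁶ m³/mL = 2987.4 ft·lbf/mL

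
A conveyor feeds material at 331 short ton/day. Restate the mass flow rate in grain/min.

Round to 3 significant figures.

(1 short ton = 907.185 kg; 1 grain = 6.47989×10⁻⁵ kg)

3.22×10⁶ grain/min

331 short ton/day × 907.185 kg/short ton ÷ 86400 s/day = 3.47544 kg/s
3.47544 kg/s ÷ 6.47989×10⁻⁵ kg/grain × 60 s/min = 3.21805×10⁶ grain/min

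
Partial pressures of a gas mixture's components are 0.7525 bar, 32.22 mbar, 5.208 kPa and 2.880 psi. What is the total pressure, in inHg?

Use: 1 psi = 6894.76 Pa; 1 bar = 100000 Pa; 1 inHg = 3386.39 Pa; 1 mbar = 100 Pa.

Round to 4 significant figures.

0.7525 bar × 100000 = 75250 Pa
32.22 mbar × 100 = 3222 Pa
5.208 kPa × 1000 = 5208 Pa
2.880 psi × 6894.76 = 19856.9 Pa
Total: 75250 + 3222 + 5208 + 19856.9 = 103537 Pa
In inHg: 103537 / 3386.39 = 30.5744 inHg

30.57 inHg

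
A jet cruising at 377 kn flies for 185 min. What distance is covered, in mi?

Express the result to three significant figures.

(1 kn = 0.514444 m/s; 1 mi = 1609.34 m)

1340 mi

377 kn × 0.514444 = 193.945 m/s
185 min × 60 = 11100 s
d = v × t = 193.945 m/s × 11100 s = 2.15279×10⁶ m
2.15279×10⁶ m ÷ (1609.34 m/mi) = 1337.69 mi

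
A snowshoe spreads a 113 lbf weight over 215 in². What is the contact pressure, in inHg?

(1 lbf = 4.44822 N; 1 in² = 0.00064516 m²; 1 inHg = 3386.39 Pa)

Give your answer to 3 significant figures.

1.07 inHg

113 lbf × 4.44822 = 502.649 N
215 in² × 0.00064516 = 0.138709 m²
P = F / A = 502.649 N / 0.138709 m² = 3623.77 Pa
3623.77 Pa ÷ (3386.39 Pa/inHg) = 1.0701 inHg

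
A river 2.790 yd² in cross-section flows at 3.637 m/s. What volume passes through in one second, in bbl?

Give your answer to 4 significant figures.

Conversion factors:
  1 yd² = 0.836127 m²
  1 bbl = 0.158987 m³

53.37 bbl

2.790 yd² × 0.836127 → 2.33279 m²
V = v × A × t = 3.637 m/s × 2.33279 m² × 1 s = 8.48436 m³
8.48436 m³ ÷ (0.158987 m³/bbl) = 53.3651 bbl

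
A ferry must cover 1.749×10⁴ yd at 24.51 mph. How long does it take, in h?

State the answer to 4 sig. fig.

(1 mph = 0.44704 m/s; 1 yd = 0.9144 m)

0.4054 h

1.749×10⁴ yd × 0.9144 = 15992.9 m
24.51 mph × 0.44704 = 10.957 m/s
t = d / v = 15992.9 m / 10.957 m/s = 1459.61 s
1459.61 s ÷ (3600 s/h) = 0.405447 h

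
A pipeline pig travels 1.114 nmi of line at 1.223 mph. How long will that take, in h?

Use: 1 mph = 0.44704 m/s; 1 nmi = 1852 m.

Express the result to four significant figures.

1.114 nmi × 1852 = 2063.13 m
1.223 mph × 0.44704 = 0.54673 m/s
t = d / v = 2063.13 m / 0.54673 m/s = 3773.58 s
3773.58 s ÷ (3600 s/h) = 1.04822 h

1.048 h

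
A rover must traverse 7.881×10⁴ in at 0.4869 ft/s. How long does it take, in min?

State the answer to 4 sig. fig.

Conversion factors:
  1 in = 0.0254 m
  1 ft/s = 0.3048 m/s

7.881×10⁴ in × 0.0254 → 2001.77 m
0.4869 ft/s × 0.3048 → 0.148407 m/s
t = d / v = 2001.77 m / 0.148407 m/s = 13488.4 s
13488.4 s ÷ (60 s/min) = 224.807 min

224.8 min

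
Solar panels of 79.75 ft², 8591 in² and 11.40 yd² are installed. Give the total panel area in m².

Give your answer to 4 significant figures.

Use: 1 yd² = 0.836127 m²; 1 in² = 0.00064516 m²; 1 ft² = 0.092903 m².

22.48 m²

79.75 ft² × 0.092903 = 7.40901 m²
8591 in² × 0.00064516 = 5.54257 m²
11.40 yd² × 0.836127 = 9.53185 m²
Total: 7.40901 + 5.54257 + 9.53185 = 22.4834 m²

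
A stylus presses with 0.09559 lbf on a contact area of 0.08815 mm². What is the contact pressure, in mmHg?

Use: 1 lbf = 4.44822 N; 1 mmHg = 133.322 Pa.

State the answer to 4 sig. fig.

3.618×10⁴ mmHg

0.09559 lbf × 4.44822 → 0.425205 N
0.08815 mm² × 10⁻⁶ → 8.815×10⁻⁸ m²
P = F / A = 0.425205 N / 8.815×10⁻⁸ m² = 4.82365×10⁶ Pa
4.82365×10⁶ Pa ÷ (133.322 Pa/mmHg) = 36180.5 mmHg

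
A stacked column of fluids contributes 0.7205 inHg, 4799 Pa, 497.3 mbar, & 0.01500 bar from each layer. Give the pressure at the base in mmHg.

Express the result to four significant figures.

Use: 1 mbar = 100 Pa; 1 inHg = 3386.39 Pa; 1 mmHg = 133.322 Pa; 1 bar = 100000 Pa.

0.7205 inHg × 3386.39 = 2439.89 Pa
4799 Pa (already Pa)
497.3 mbar × 100 = 49730 Pa
0.01500 bar × 100000 = 1500 Pa
Sum: 2439.89 + 4799 + 49730 + 1500 = 58468.9 Pa
In mmHg: 58468.9 / 133.322 = 438.554 mmHg

438.6 mmHg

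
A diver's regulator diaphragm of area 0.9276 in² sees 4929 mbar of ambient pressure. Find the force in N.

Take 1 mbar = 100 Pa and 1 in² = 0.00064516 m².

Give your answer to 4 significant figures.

295.0 N

4929 mbar × 100 = 492900 Pa
0.9276 in² × 0.00064516 = 5.9845×10⁻⁴ m²
F = P × A = 492900 Pa × 5.9845×10⁻⁴ m² = 294.976 N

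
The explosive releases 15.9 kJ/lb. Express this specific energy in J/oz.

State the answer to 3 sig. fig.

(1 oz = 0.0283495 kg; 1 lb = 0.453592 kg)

994 J/oz

15.9 kJ/lb × 1000 J/kJ ÷ 0.453592 kg/lb = 35053.5 J/kg
35053.5 J/kg × 0.0283495 kg/oz = 993.749 J/oz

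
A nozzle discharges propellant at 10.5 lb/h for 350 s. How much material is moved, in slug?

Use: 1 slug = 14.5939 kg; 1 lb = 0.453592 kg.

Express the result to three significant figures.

10.5 lb/h → 0.00132298 kg/s
m = ṁ × t = 0.00132298 × 350 = 0.463043 kg
In slug: 0.463043 / 14.5939 = 0.0317285 slug

0.0317 slug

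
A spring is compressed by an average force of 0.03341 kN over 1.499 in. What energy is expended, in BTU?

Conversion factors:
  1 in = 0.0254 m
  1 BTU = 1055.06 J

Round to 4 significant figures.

0.03341 kN × 1000 → 33.41 N
1.499 in × 0.0254 → 0.0380746 m
W = F × d = 33.41 N × 0.0380746 m = 1.27207 J
1.27207 J ÷ (1055.06 J/BTU) = 0.00120568 BTU

0.001206 BTU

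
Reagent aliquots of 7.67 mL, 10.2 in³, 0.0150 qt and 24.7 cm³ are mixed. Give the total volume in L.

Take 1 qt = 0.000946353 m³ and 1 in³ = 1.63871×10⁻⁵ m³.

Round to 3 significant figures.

0.214 L

7.67 mL × 10⁻⁶ → 7.67×10⁻⁶ m³
10.2 in³ × 1.63871×10⁻⁵ → 1.67148×10⁻⁴ m³
0.0150 qt × 0.000946353 → 1.41953×10⁻⁵ m³
24.7 cm³ × 10⁻⁶ → 2.47×10⁻⁵ m³
Combined: 7.67×10⁻⁶ + 1.67148×10⁻⁴ + 1.41953×10⁻⁵ + 2.47×10⁻⁵ = 2.13713×10⁻⁴ m³
In L: 2.13713×10⁻⁴ / 0.001 = 0.213713 L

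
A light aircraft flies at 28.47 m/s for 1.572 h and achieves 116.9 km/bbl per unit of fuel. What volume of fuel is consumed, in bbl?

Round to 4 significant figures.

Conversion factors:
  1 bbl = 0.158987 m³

1.378 bbl

1.572 h → 5659.2 s
d = v × t = 28.47 × 5659.2 = 161117 m
116.9 km/bbl → 735280 m/m³
V = d / (distance per unit fuel) = 161117 / 735280 = 0.219123 m³
In bbl: 0.219123 / 0.158987 = 1.37824 bbl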